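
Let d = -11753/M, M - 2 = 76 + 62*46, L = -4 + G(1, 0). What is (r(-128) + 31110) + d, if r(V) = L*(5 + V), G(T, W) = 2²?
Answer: 91140547/2930 ≈ 31106.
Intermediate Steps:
G(T, W) = 4
L = 0 (L = -4 + 4 = 0)
r(V) = 0 (r(V) = 0*(5 + V) = 0)
M = 2930 (M = 2 + (76 + 62*46) = 2 + (76 + 2852) = 2 + 2928 = 2930)
d = -11753/2930 ≈ -4.0113
(r(-128) + 31110) + d = (0 + 31110) - 11753/2930 = 31110 - 11753/2930 = 91140547/2930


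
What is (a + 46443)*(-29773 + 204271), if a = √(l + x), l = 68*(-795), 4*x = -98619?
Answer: 8104210614 + 87249*I*√314859 ≈ 8.1042e+9 + 4.8957e+7*I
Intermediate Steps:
x = -98619/4 (x = (¼)*(-98619) = -98619/4 ≈ -24655.)
l = -54060
a = I*√314859/2 (a = √(-54060 - 98619/4) = √(-314859/4) = I*√314859/2 ≈ 280.56*I)
(a + 46443)*(-29773 + 204271) = (I*√314859/2 + 46443)*(-29773 + 204271) = (46443 + I*√314859/2)*174498 = 8104210614 + 87249*I*√314859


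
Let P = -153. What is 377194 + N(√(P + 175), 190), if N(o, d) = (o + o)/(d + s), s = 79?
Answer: 377194 + 2*√22/269 ≈ 3.7719e+5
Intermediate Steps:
N(o, d) = 2*o/(79 + d) (N(o, d) = (o + o)/(d + 79) = (2*o)/(79 + d) = 2*o/(79 + d))
377194 + N(√(P + 175), 190) = 377194 + 2*√(-153 + 175)/(79 + 190) = 377194 + 2*√22/269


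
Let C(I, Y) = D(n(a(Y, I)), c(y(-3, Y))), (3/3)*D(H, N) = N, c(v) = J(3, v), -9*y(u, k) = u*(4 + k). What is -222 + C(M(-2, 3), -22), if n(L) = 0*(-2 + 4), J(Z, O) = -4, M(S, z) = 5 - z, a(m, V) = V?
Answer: -226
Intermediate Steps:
y(u, k) = -u*(4 + k)/9
c(v) = -4
n(L) = 0 (n(L) = 0*2 = 0)
D(H, N) = N
C(I, Y) = -4
-222 + C(M(-2, 3), -22) = -222 - 4 = -226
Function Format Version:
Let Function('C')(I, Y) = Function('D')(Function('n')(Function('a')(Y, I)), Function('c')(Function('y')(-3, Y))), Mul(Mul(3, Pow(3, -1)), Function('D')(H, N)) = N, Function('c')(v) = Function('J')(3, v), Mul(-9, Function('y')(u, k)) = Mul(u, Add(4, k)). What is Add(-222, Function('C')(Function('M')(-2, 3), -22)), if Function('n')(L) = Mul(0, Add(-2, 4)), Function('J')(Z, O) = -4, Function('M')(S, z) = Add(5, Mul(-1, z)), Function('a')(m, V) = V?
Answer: -226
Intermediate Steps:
Function('y')(u, k) = Mul(Rational(-1, 9), u, Add(4, k)) (Function('y')(u, k) = Mul(Rational(-1, 9), Mul(u, Add(4, k))) = Mul(Rational(-1, 9), u, Add(4, k)))
Function('c')(v) = -4
Function('n')(L) = 0 (Function('n')(L) = Mul(0, 2) = 0)
Function('D')(H, N) = N
Function('C')(I, Y) = -4
Add(-222, Function('C')(Function('M')(-2, 3), -22)) = Add(-222, -4) = -226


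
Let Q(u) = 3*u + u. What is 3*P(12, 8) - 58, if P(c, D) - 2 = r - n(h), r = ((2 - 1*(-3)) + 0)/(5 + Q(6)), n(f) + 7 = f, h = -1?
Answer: -797/29 ≈ -27.483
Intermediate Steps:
Q(u) = 4*u
n(f) = -7 + f
r = 5/29 (r = ((2 - 1*(-3)) + 0)/(5 + 4*6) = ((2 + 3) + 0)/(5 + 24) = (5 + 0)/29 = 5*(1/29) = 5/29 ≈ 0.17241)
P(c, D) = 295/29 (P(c, D) = 2 + (5/29 - (-7 - 1)) = 2 + (5/29 - 1*(-8)) = 2 + (5/29 + 8) = 2 + 237/29 = 295/29)
3*P(12, 8) - 58 = 3*(295/29) - 58 = 885/29 - 58 = -797/29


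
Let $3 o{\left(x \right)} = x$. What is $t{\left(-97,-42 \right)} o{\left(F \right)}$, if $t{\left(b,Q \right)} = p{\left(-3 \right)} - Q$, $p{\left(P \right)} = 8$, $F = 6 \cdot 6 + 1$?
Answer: $\frac{1850}{3} \approx 616.67$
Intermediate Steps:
$F = 37$ ($F = 36 + 1 = 37$)
$o{\left(x \right)} = \frac{x}{3}$
$t{\left(b,Q \right)} = 8 - Q$
$t{\left(-97,-42 \right)} o{\left(F \right)} = \left(8 - -42\right) \frac{1}{3} \cdot 37 = \left(8 + 42\right) \frac{37}{3} = 50 \cdot \frac{37}{3} = \frac{1850}{3}$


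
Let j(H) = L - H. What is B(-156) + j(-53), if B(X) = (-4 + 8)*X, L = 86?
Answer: -485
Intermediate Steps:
j(H) = 86 - H
B(X) = 4*X
B(-156) + j(-53) = 4*(-156) + (86 - 1*(-53)) = -624 + (86 + 53) = -624 + 139 = -485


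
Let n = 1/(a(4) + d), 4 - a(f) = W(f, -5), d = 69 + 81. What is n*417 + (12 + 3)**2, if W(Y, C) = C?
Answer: 12064/53 ≈ 227.62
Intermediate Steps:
d = 150
a(f) = 9 (a(f) = 4 - 1*(-5) = 4 + 5 = 9)
n = 1/159 (n = 1/(9 + 150) = 1/159 ≈ 0.0062893)
n*417 + (12 + 3)**2 = (1/159)*417 + (12 + 3)**2 = 139/53 + 15**2 = 139/53 + 225 = 12064/53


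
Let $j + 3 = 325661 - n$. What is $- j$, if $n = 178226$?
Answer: $-147432$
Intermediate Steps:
$j = 147432$ ($j = -3 + \left(325661 - 178226\right) = -3 + 147435 = 147432$)
$- j = \left(-1\right) 147432 = -147432$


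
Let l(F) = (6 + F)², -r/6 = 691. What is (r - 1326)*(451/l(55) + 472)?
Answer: -9613007136/3721 ≈ -2.5834e+6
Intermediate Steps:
r = -4146 (r = -6*691 = -4146)
(r - 1326)*(451/l(55) + 472) = (-4146 - 1326)*(451/((6 + 55)²) + 472) = -5472*(451/(61²) + 472) = -5472*(451/3721 + 472) = -5472*1756763/3721 = -9613007136/3721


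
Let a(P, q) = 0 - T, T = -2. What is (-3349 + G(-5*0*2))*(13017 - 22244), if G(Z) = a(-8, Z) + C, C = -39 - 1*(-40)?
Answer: 30873542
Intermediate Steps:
a(P, q) = 2 (a(P, q) = 0 - 1*(-2) = 0 + 2 = 2)
C = 1 (C = -39 + 40 = 1)
G(Z) = 3 (G(Z) = 2 + 1 = 3)
(-3349 + G(-5*0*2))*(13017 - 22244) = (-3349 + 3)*(13017 - 22244) = -3346*(-9227) = 30873542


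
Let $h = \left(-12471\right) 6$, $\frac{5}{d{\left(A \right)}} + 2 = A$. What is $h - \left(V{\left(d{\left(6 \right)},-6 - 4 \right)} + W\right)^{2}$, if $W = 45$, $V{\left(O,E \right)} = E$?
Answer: $-76051$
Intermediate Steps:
$d{\left(A \right)} = \frac{5}{-2 + A}$
$h = -74826$
$h - \left(V{\left(d{\left(6 \right)},-6 - 4 \right)} + W\right)^{2} = -74826 - \left(\left(-6 - 4\right) + 45\right)^{2} = -74826 - \left(-10 + 45\right)^{2} = -74826 - 35^{2} = -74826 - 1225 = -76051$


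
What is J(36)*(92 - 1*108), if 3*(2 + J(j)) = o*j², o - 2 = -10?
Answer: 55328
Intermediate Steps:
o = -8 (o = 2 - 10 = -8)
J(j) = -2 - 8*j²/3 (J(j) = -2 + (-8*j²)/3 = -2 - 8*j²/3)
J(36)*(92 - 1*108) = (-2 - 8/3*36²)*(92 - 1*108) = (-2 - 8/3*1296)*(92 - 108) = (-2 - 3456)*(-16) = -3458*(-16) = 55328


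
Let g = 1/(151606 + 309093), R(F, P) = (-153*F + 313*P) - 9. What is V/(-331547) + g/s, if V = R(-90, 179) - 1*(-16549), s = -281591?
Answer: -11200386090946280/43011158682662623 ≈ -0.26041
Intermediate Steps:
R(F, P) = -9 - 153*F + 313*P
V = 86337 (V = (-9 - 153*(-90) + 313*179) - 1*(-16549) = (-9 + 13770 + 56027) + 16549 = 69788 + 16549 = 86337)
g = 1/460699 ≈ 2.1706e-6
V/(-331547) + g/s = 86337/(-331547) + (1/460699)/(-281591) = 86337*(-1/331547) + (1/460699)*(-1/281591) = -86337/331547 - 1/129728692109 = -11200386090946280/43011158682662623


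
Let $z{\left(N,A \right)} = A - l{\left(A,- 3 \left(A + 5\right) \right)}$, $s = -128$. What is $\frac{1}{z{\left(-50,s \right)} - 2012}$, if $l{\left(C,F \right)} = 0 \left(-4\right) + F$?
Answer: $- \frac{1}{2509} \approx -0.00039857$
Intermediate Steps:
$l{\left(C,F \right)} = F$ ($l{\left(C,F \right)} = 0 + F = F$)
$z{\left(N,A \right)} = 15 + 4 A$ ($z{\left(N,A \right)} = A - - 3 \left(A + 5\right) = A - - 3 \left(5 + A\right) = A - \left(-15 - 3 A\right) = A + \left(15 + 3 A\right) = 15 + 4 A$)
$\frac{1}{z{\left(-50,s \right)} - 2012} = \frac{1}{\left(15 + 4 \left(-128\right)\right) - 2012} = \frac{1}{\left(15 - 512\right) - 2012} = \frac{1}{-497 - 2012} = \frac{1}{-2509} = - \frac{1}{2509}$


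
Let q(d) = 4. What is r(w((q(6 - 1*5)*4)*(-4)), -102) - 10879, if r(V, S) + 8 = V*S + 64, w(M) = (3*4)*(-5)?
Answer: -4703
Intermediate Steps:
w(M) = -60 (w(M) = 12*(-5) = -60)
r(V, S) = 56 + S*V (r(V, S) = -8 + (V*S + 64) = -8 + (S*V + 64) = -8 + (64 + S*V) = 56 + S*V)
r(w((q(6 - 1*5)*4)*(-4)), -102) - 10879 = (56 - 102*(-60)) - 10879 = (56 + 6120) - 10879 = 6176 - 10879 = -4703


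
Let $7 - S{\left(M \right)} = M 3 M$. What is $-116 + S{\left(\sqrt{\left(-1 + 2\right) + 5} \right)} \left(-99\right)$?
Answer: $973$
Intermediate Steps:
$S{\left(M \right)} = 7 - 3 M^{2}$ ($S{\left(M \right)} = 7 - M 3 M = 7 - 3 M M = 7 - 3 M^{2}$)
$-116 + S{\left(\sqrt{\left(-1 + 2\right) + 5} \right)} \left(-99\right) = -116 + \left(7 - 3 \left(\sqrt{\left(-1 + 2\right) + 5}\right)^{2}\right) \left(-99\right) = -116 + \left(7 - 3 \left(\sqrt{1 + 5}\right)^{2}\right) \left(-99\right) = -116 + \left(7 - 3 \left(\sqrt{6}\right)^{2}\right) \left(-99\right) = -116 + \left(7 - 18\right) \left(-99\right) = -116 - -1089 = -116 + 1089 = 973$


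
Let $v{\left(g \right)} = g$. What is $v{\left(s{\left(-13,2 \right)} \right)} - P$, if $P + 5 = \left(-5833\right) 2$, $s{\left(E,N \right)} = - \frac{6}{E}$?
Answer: $\frac{151729}{13} \approx 11671.0$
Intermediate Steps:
$P = -11671$ ($P = -5 - 11666 = -11671$)
$v{\left(s{\left(-13,2 \right)} \right)} - P = - \frac{6}{-13} - -11671 = \left(-6\right) \left(- \frac{1}{13}\right) + 11671 = \frac{6}{13} + 11671 = \frac{151729}{13}$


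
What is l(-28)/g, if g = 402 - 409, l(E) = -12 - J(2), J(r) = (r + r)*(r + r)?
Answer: 4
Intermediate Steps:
J(r) = 4*r**2 (J(r) = (2*r)*(2*r) = 4*r**2)
l(E) = -28 (l(E) = -12 - 4*2**2 = -12 - 4*4 = -12 - 1*16 = -12 - 16 = -28)
g = -7
l(-28)/g = -28/(-7) = -28*(-1/7) = 4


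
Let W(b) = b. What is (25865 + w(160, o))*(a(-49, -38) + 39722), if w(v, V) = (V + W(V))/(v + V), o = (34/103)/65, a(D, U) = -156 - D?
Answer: 182938554023495/178539 ≈ 1.0246e+9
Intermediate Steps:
o = 34/6695 (o = (34*(1/103))*(1/65) = (34/103)*(1/65) = 34/6695 ≈ 0.0050784)
w(v, V) = 2*V/(V + v) (w(v, V) = (V + V)/(v + V) = (2*V)/(V + v) = 2*V/(V + v))
(25865 + w(160, o))*(a(-49, -38) + 39722) = (25865 + 2*(34/6695)/(34/6695 + 160))*((-156 - 1*(-49)) + 39722) = (25865 + 2*(34/6695)/(1071234/6695))*((-156 + 49) + 39722) = (25865 + 2*(34/6695)*(6695/1071234))*(-107 + 39722) = (25865 + 34/535617)*39615 = (13853733739/535617)*39615 = 182938554023495/178539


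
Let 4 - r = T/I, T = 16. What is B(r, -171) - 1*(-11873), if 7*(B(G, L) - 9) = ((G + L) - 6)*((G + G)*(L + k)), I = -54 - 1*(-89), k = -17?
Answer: 384942454/8575 ≈ 44891.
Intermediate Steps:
I = 35 (I = -54 + 89 = 35)
r = 124/35 (r = 4 - 16/35 = 124/35 ≈ 3.5429)
B(G, L) = 9 + 2*G*(-17 + L)*(-6 + G + L)/7 (B(G, L) = 9 + (((G + L) - 6)*((G + G)*(L - 17)))/7 = 9 + ((-6 + G + L)*((2*G)*(-17 + L)))/7 = 9 + ((-6 + G + L)*(2*G*(-17 + L)))/7 = 9 + (2*G*(-17 + L)*(-6 + G + L))/7 = 9 + 2*G*(-17 + L)*(-6 + G + L)/7)
B(r, -171) - 1*(-11873) = (9 - 34*(124/35)**2/7 + (204/7)*(124/35) - 46/7*124/35*(-171) + (2/7)*(124/35)*(-171)**2 + (2/7)*(-171)*(124/35)**2) - 1*(-11873) = (9 - 34/7*15376/1225 + 25296/245 + 975384/245 + (2/7)*(124/35)*29241 + (2/7)*(-171)*(15376/1225)) + 11873 = (9 - 522784/8575 + 25296/245 + 975384/245 + 7251768/245 - 5258592/8575) + 11873 = 283131479/8575 + 11873 = 384942454/8575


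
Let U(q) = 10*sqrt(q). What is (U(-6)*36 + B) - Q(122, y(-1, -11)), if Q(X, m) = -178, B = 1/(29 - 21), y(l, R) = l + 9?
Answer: 1425/8 + 360*I*sqrt(6) ≈ 178.13 + 881.82*I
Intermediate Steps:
y(l, R) = 9 + l
B = 1/8 ≈ 0.12500
(U(-6)*36 + B) - Q(122, y(-1, -11)) = ((10*sqrt(-6))*36 + 1/8) - 1*(-178) = ((10*(I*sqrt(6)))*36 + 1/8) + 178 = ((10*I*sqrt(6))*36 + 1/8) + 178 = (360*I*sqrt(6) + 1/8) + 178 = (1/8 + 360*I*sqrt(6)) + 178 = 1425/8 + 360*I*sqrt(6)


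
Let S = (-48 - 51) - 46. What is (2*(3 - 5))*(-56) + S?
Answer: 79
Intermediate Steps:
S = -145 (S = -99 - 46 = -145)
(2*(3 - 5))*(-56) + S = (2*(3 - 5))*(-56) - 145 = (2*(-2))*(-56) - 145 = -4*(-56) - 145 = 224 - 145 = 79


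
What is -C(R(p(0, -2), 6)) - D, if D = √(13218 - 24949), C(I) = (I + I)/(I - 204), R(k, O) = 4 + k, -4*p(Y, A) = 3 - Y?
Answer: 26/803 - I*√11731 ≈ 0.032379 - 108.31*I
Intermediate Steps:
p(Y, A) = -¾ + Y/4 (p(Y, A) = -(3 - Y)/4 = -¾ + Y/4)
C(I) = 2*I/(-204 + I) (C(I) = (2*I)/(-204 + I) = 2*I/(-204 + I))
D = I*√11731 (D = √(-11731) = I*√11731 ≈ 108.31*I)
-C(R(p(0, -2), 6)) - D = -2*(4 + (-¾ + (¼)*0))/(-204 + (4 + (-¾ + (¼)*0))) - I*√11731 = -2*(4 + (-¾ + 0))/(-204 + (4 + (-¾ + 0))) - I*√11731 = -2*(4 - ¾)/(-204 + (4 - ¾)) - I*√11731 = -2*13/(4*(-204 + 13/4)) - I*√11731 = -2*13/(4*(-803/4)) - I*√11731 = -2*13*(-4)/(4*803) - I*√11731 = -1*(-26/803) - I*√11731 = 26/803 - I*√11731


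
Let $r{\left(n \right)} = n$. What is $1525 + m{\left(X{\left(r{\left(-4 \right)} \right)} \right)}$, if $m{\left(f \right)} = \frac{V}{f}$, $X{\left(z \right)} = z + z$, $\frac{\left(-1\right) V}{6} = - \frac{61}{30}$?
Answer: $\frac{60939}{40} \approx 1523.5$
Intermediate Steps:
$V = \frac{61}{5}$ ($V = - 6 \left(- \frac{61}{30}\right) = - 6 \left(\left(-61\right) \frac{1}{30}\right) = \left(-6\right) \left(- \frac{61}{30}\right) = \frac{61}{5} \approx 12.2$)
$X{\left(z \right)} = 2 z$
$m{\left(f \right)} = \frac{61}{5 f}$
$1525 + m{\left(X{\left(r{\left(-4 \right)} \right)} \right)} = 1525 + \frac{61}{5 \cdot 2 \left(-4\right)} = 1525 + \frac{61}{5 \left(-8\right)} = 1525 + \frac{61}{5} \left(- \frac{1}{8}\right) = 1525 - \frac{61}{40} = \frac{60939}{40}$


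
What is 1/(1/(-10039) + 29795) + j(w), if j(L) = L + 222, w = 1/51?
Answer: 3386845733281/15254712204 ≈ 222.02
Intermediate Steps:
w = 1/51 ≈ 0.019608
j(L) = 222 + L
1/(1/(-10039) + 29795) + j(w) = 1/(1/(-10039) + 29795) + (222 + 1/51) = 1/(-1/10039 + 29795) + 11323/51 = 1/(299112004/10039) + 11323/51 = 10039/299112004 + 11323/51 = 3386845733281/15254712204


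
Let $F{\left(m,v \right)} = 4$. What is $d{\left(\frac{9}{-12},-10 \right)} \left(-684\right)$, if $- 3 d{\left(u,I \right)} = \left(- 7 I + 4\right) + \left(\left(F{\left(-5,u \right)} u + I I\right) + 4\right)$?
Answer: $39900$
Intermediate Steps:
$d{\left(u,I \right)} = - \frac{8}{3} - \frac{4 u}{3} - \frac{I^{2}}{3} + \frac{7 I}{3}$ ($d{\left(u,I \right)} = - \frac{\left(- 7 I + 4\right) + \left(\left(4 u + I I\right) + 4\right)}{3} = - \frac{\left(4 - 7 I\right) + \left(\left(4 u + I^{2}\right) + 4\right)}{3} = - \frac{\left(4 - 7 I\right) + \left(\left(I^{2} + 4 u\right) + 4\right)}{3} = - \frac{\left(4 - 7 I\right) + \left(4 + I^{2} + 4 u\right)}{3} = - \frac{8 + I^{2} - 7 I + 4 u}{3} = - \frac{8}{3} - \frac{4 u}{3} - \frac{I^{2}}{3} + \frac{7 I}{3}$)
$d{\left(\frac{9}{-12},-10 \right)} \left(-684\right) = \left(- \frac{8}{3} - \frac{4 \frac{9}{-12}}{3} - \frac{\left(-10\right)^{2}}{3} + \frac{7}{3} \left(-10\right)\right) \left(-684\right) = \left(- \frac{8}{3} - \frac{4 \cdot 9 \left(- \frac{1}{12}\right)}{3} - \frac{100}{3} - \frac{70}{3}\right) \left(-684\right) = \left(- \frac{8}{3} - -1 - \frac{100}{3} - \frac{70}{3}\right) \left(-684\right) = \left(- \frac{8}{3} + 1 - \frac{100}{3} - \frac{70}{3}\right) \left(-684\right) = \left(- \frac{175}{3}\right) \left(-684\right) = 39900$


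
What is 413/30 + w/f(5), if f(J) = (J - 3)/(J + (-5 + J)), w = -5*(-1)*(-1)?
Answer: 19/15 ≈ 1.2667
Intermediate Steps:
w = -5 (w = 5*(-1) = -5)
f(J) = (-3 + J)/(-5 + 2*J)
413/30 + w/f(5) = 413/30 - 5*(-5 + 2*5)/(-3 + 5) = 413*(1/30) - 5/(2/(-5 + 10)) = 413/30 - 5/(2/5) = 413/30 - 5/((⅕)*2) = 413/30 - 5/⅖ = 413/30 - 5*5/2 = 413/30 - 25/2 = 19/15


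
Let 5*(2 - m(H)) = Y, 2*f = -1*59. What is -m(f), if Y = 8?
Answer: -⅖ ≈ -0.40000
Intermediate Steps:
f = -59/2 (f = (-1*59)/2 = (½)*(-59) = -59/2 ≈ -29.500)
m(H) = ⅖ (m(H) = 2 - ⅕*8 = 2 - 8/5 = ⅖)
-m(f) = -1*⅖ = -⅖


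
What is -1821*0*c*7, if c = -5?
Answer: 0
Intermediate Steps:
-1821*0*c*7 = -1821*0*(-5)*7 = -0*7 = -1821*0 = 0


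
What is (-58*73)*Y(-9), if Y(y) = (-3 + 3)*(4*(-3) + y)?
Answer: 0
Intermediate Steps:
Y(y) = 0 (Y(y) = 0*(-12 + y) = 0)
(-58*73)*Y(-9) = -58*73*0 = -4234*0 = 0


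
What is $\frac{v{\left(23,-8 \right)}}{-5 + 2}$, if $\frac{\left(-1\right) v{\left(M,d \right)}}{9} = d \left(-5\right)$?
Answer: $120$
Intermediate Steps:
$v{\left(M,d \right)} = 45 d$ ($v{\left(M,d \right)} = - 9 d \left(-5\right) = - 9 \left(- 5 d\right) = 45 d$)
$\frac{v{\left(23,-8 \right)}}{-5 + 2} = \frac{45 \left(-8\right)}{-5 + 2} = \frac{1}{-3} \left(-360\right) = \left(- \frac{1}{3}\right) \left(-360\right) = 120$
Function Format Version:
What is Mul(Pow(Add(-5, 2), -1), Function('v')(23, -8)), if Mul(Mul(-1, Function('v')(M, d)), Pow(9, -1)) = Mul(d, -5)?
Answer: 120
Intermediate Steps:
Function('v')(M, d) = Mul(45, d) (Function('v')(M, d) = Mul(-9, Mul(d, -5)) = Mul(-9, Mul(-5, d)) = Mul(45, d))
Mul(Pow(Add(-5, 2), -1), Function('v')(23, -8)) = Mul(Pow(Add(-5, 2), -1), Mul(45, -8)) = Mul(Pow(-3, -1), -360) = Mul(Rational(-1, 3), -360) = 120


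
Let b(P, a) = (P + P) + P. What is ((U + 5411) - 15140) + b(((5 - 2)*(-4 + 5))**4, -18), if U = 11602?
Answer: 2116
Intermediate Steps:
b(P, a) = 3*P (b(P, a) = 2*P + P = 3*P)
((U + 5411) - 15140) + b(((5 - 2)*(-4 + 5))**4, -18) = ((11602 + 5411) - 15140) + 3*((5 - 2)*(-4 + 5))**4 = (17013 - 15140) + 3*(3*1)**4 = 1873 + 3*3**4 = 1873 + 3*81 = 1873 + 243 = 2116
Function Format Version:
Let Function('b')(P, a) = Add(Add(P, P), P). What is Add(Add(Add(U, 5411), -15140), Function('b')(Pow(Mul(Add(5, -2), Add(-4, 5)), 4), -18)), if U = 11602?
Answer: 2116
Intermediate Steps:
Function('b')(P, a) = Mul(3, P) (Function('b')(P, a) = Add(Mul(2, P), P) = Mul(3, P))
Add(Add(Add(U, 5411), -15140), Function('b')(Pow(Mul(Add(5, -2), Add(-4, 5)), 4), -18)) = Add(Add(Add(11602, 5411), -15140), Mul(3, Pow(Mul(Add(5, -2), Add(-4, 5)), 4))) = Add(Add(17013, -15140), Mul(3, Pow(Mul(3, 1), 4))) = Add(1873, Mul(3, Pow(3, 4))) = Add(1873, Mul(3, 81)) = Add(1873, 243) = 2116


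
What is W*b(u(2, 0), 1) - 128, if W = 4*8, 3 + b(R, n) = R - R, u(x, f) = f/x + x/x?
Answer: -224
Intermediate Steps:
u(x, f) = 1 + f/x (u(x, f) = f/x + 1 = 1 + f/x)
b(R, n) = -3 (b(R, n) = -3 + (R - R) = -3 + 0 = -3)
W = 32
W*b(u(2, 0), 1) - 128 = 32*(-3) - 128 = -96 - 128 = -224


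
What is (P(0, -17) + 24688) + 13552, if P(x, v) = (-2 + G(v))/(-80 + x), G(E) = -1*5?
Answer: 3059207/80 ≈ 38240.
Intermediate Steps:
G(E) = -5
P(x, v) = -7/(-80 + x) (P(x, v) = (-2 - 5)/(-80 + x) = -7/(-80 + x))
(P(0, -17) + 24688) + 13552 = (-7/(-80 + 0) + 24688) + 13552 = (-7/(-80) + 24688) + 13552 = (-7*(-1/80) + 24688) + 13552 = (7/80 + 24688) + 13552 = 1975047/80 + 13552 = 3059207/80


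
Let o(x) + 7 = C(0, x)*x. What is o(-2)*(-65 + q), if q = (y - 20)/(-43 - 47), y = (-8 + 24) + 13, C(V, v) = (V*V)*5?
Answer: 4557/10 ≈ 455.70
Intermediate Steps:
C(V, v) = 5*V² (C(V, v) = V²*5 = 5*V²)
y = 29 (y = 16 + 13 = 29)
q = -⅒ (q = (29 - 20)/(-43 - 47) = 9/(-90) = 9*(-1/90) = -⅒ ≈ -0.10000)
o(x) = -7 (o(x) = -7 + (5*0²)*x = -7 + (5*0)*x = -7 + 0*x = -7 + 0 = -7)
o(-2)*(-65 + q) = -7*(-65 - ⅒) = -7*(-651/10) = 4557/10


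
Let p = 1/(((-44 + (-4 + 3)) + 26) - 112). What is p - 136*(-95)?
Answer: 1692519/131 ≈ 12920.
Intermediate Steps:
p = -1/131 (p = 1/(((-44 - 1) + 26) - 112) = 1/((-45 + 26) - 112) = 1/(-19 - 112) = 1/(-131) = -1/131 ≈ -0.0076336)
p - 136*(-95) = -1/131 - 136*(-95) = -1/131 + 12920 = 1692519/131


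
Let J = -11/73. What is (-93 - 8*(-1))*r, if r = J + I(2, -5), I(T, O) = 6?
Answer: -36295/73 ≈ -497.19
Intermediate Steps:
J = -11/73 (J = -11*1/73 = -11/73 ≈ -0.15068)
r = 427/73 (r = -11/73 + 6 = 427/73 ≈ 5.8493)
(-93 - 8*(-1))*r = (-93 - 8*(-1))*(427/73) = (-93 + 8)*(427/73) = -85*427/73 = -36295/73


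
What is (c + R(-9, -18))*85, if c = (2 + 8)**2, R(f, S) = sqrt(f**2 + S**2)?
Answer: 8500 + 765*sqrt(5) ≈ 10211.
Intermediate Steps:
R(f, S) = sqrt(S**2 + f**2)
c = 100 (c = 10**2 = 100)
(c + R(-9, -18))*85 = (100 + sqrt((-18)**2 + (-9)**2))*85 = (100 + sqrt(324 + 81))*85 = (100 + sqrt(405))*85 = (100 + 9*sqrt(5))*85 = 8500 + 765*sqrt(5)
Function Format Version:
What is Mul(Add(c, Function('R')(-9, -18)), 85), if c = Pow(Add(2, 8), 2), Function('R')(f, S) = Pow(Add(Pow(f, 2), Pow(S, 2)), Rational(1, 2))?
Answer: Add(8500, Mul(765, Pow(5, Rational(1, 2)))) ≈ 10211.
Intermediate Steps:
Function('R')(f, S) = Pow(Add(Pow(S, 2), Pow(f, 2)), Rational(1, 2))
c = 100 (c = Pow(10, 2) = 100)
Mul(Add(c, Function('R')(-9, -18)), 85) = Mul(Add(100, Pow(Add(Pow(-18, 2), Pow(-9, 2)), Rational(1, 2))), 85) = Mul(Add(100, Pow(Add(324, 81), Rational(1, 2))), 85) = Mul(Add(100, Pow(405, Rational(1, 2))), 85) = Mul(Add(100, Mul(9, Pow(5, Rational(1, 2)))), 85) = Add(8500, Mul(765, Pow(5, Rational(1, 2))))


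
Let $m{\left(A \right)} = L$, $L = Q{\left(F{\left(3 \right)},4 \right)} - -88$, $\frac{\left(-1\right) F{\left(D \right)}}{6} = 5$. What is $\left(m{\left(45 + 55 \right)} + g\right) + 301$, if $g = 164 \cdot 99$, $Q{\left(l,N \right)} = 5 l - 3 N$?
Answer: $16463$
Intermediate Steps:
$F{\left(D \right)} = -30$ ($F{\left(D \right)} = \left(-6\right) 5 = -30$)
$Q{\left(l,N \right)} = - 3 N + 5 l$
$g = 16236$
$L = -74$ ($L = \left(\left(-3\right) 4 + 5 \left(-30\right)\right) - -88 = \left(-12 - 150\right) + 88 = -162 + 88 = -74$)
$m{\left(A \right)} = -74$
$\left(m{\left(45 + 55 \right)} + g\right) + 301 = \left(-74 + 16236\right) + 301 = 16162 + 301 = 16463$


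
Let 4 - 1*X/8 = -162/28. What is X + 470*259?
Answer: 852658/7 ≈ 1.2181e+5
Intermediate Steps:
X = 548/7 (X = 32 - (-1296)/28 = 32 - 8*(-81/14) = 32 + 324/7 = 548/7 ≈ 78.286)
X + 470*259 = 548/7 + 470*259 = 548/7 + 121730 = 852658/7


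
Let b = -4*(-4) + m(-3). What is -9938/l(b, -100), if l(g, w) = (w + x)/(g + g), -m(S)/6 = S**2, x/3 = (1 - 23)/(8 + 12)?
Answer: -7552880/1033 ≈ -7311.6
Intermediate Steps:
x = -33/10 (x = 3*((1 - 23)/(8 + 12)) = 3*(-22/20) = 3*(-22*1/20) = 3*(-11/10) = -33/10 ≈ -3.3000)
m(S) = -6*S**2
b = -38 (b = -4*(-4) - 6*(-3)**2 = 16 - 6*9 = 16 - 54 = -38)
l(g, w) = (-33/10 + w)/(2*g) (l(g, w) = (w - 33/10)/(g + g) = (-33/10 + w)/((2*g)) = (-33/10 + w)*(1/(2*g)) = (-33/10 + w)/(2*g))
-9938/l(b, -100) = -9938*(-760/(-33 + 10*(-100))) = -9938*(-760/(-33 - 1000)) = -9938/((1/20)*(-1/38)*(-1033)) = -9938/1033/760 = -9938*760/1033 = -7552880/1033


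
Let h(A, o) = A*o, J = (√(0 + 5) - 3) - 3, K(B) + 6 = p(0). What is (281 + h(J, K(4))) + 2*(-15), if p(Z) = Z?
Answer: 287 - 6*√5 ≈ 273.58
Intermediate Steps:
K(B) = -6 (K(B) = -6 + 0 = -6)
J = -6 + √5 (J = (√5 - 3) - 3 = (-3 + √5) - 3 = -6 + √5 ≈ -3.7639)
(281 + h(J, K(4))) + 2*(-15) = (281 + (-6 + √5)*(-6)) + 2*(-15) = (281 + (36 - 6*√5)) - 30 = (317 - 6*√5) - 30 = 287 - 6*√5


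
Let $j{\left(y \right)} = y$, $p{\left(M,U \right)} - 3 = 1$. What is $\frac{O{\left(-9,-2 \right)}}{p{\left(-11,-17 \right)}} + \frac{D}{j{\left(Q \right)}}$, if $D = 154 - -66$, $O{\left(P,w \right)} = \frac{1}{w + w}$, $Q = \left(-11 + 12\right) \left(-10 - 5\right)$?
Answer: $- \frac{707}{48} \approx -14.729$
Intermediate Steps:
$p{\left(M,U \right)} = 4$ ($p{\left(M,U \right)} = 3 + 1 = 4$)
$Q = -15$ ($Q = 1 \left(-15\right) = -15$)
$O{\left(P,w \right)} = \frac{1}{2 w}$
$D = 220$ ($D = 154 + 66 = 220$)
$\frac{O{\left(-9,-2 \right)}}{p{\left(-11,-17 \right)}} + \frac{D}{j{\left(Q \right)}} = \frac{\frac{1}{2} \frac{1}{-2}}{4} + \frac{220}{-15} = \frac{1}{2} \left(- \frac{1}{2}\right) \frac{1}{4} + 220 \left(- \frac{1}{15}\right) = \left(- \frac{1}{4}\right) \frac{1}{4} - \frac{44}{3} = - \frac{1}{16} - \frac{44}{3} = - \frac{707}{48}$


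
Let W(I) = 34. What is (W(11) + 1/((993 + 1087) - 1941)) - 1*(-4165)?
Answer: 583662/139 ≈ 4199.0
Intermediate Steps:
(W(11) + 1/((993 + 1087) - 1941)) - 1*(-4165) = (34 + 1/((993 + 1087) - 1941)) - 1*(-4165) = (34 + 1/(2080 - 1941)) + 4165 = (34 + 1/139) + 4165 = 4727/139 + 4165 = 583662/139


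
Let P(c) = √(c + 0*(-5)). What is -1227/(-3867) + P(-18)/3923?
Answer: 409/1289 + 3*I*√2/3923 ≈ 0.3173 + 0.0010815*I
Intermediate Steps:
P(c) = √c (P(c) = √(c + 0) = √c)
-1227/(-3867) + P(-18)/3923 = -1227/(-3867) + √(-18)/3923 = -1227*(-1/3867) + (3*I*√2)*(1/3923) = 409/1289 + 3*I*√2/3923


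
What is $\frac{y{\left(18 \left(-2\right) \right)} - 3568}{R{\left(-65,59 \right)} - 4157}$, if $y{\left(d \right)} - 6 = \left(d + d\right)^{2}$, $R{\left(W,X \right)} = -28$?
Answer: $- \frac{1622}{4185} \approx -0.38757$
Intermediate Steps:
$y{\left(d \right)} = 6 + 4 d^{2}$ ($y{\left(d \right)} = 6 + \left(d + d\right)^{2} = 6 + \left(2 d\right)^{2} = 6 + 4 d^{2}$)
$\frac{y{\left(18 \left(-2\right) \right)} - 3568}{R{\left(-65,59 \right)} - 4157} = \frac{\left(6 + 4 \left(18 \left(-2\right)\right)^{2}\right) - 3568}{-28 - 4157} = \frac{\left(6 + 4 \left(-36\right)^{2}\right) - 3568}{-4185} = \left(\left(6 + 4 \cdot 1296\right) - 3568\right) \left(- \frac{1}{4185}\right) = \left(\left(6 + 5184\right) - 3568\right) \left(- \frac{1}{4185}\right) = \left(5190 - 3568\right) \left(- \frac{1}{4185}\right) = 1622 \left(- \frac{1}{4185}\right) = - \frac{1622}{4185}$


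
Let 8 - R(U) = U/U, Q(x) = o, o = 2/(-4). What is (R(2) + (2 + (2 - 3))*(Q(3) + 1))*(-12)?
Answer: -90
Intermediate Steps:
o = -½ (o = 2*(-¼) = -½ ≈ -0.50000)
Q(x) = -½
R(U) = 7 (R(U) = 8 - U/U = 8 - 1*1 = 8 - 1 = 7)
(R(2) + (2 + (2 - 3))*(Q(3) + 1))*(-12) = (7 + (2 + (2 - 3))*(-½ + 1))*(-12) = (7 + (2 - 1)*(½))*(-12) = (7 + 1*(½))*(-12) = (7 + ½)*(-12) = (15/2)*(-12) = -90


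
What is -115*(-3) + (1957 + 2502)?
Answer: 4804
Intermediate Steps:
-115*(-3) + (1957 + 2502) = 345 + 4459 = 4804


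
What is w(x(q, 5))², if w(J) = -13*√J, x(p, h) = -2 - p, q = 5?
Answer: -1183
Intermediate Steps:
w(x(q, 5))² = (-13*√(-2 - 1*5))² = (-13*√(-2 - 5))² = (-13*I*√7)² = -1183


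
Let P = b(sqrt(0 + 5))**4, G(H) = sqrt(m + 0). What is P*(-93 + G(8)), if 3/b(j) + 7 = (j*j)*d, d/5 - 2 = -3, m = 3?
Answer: -7533/1048576 + 81*sqrt(3)/1048576 ≈ -0.0070502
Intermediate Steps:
d = -5 (d = 10 + 5*(-3) = 10 - 15 = -5)
G(H) = sqrt(3) (G(H) = sqrt(3 + 0) = sqrt(3))
b(j) = 3/(-7 - 5*j**2) (b(j) = 3/(-7 + (j*j)*(-5)) = 3/(-7 + j**2*(-5)) = 3/(-7 - 5*j**2))
P = 81/1048576 (P = (-3/(7 + 5*(sqrt(0 + 5))**2))**4 = (-3/(7 + 5*(sqrt(5))**2))**4 = (-3/(7 + 5*5))**4 = (-3/(7 + 25))**4 = (-3/32)**4 = 81/1048576 ≈ 7.7248e-5)
P*(-93 + G(8)) = 81*(-93 + sqrt(3))/1048576 = -7533/1048576 + 81*sqrt(3)/1048576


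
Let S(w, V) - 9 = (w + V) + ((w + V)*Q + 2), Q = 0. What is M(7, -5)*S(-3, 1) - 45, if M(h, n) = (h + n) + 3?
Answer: 0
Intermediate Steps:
S(w, V) = 11 + V + w (S(w, V) = 9 + ((w + V) + ((w + V)*0 + 2)) = 9 + ((V + w) + ((V + w)*0 + 2)) = 9 + ((V + w) + (0 + 2)) = 9 + ((V + w) + 2) = 9 + (2 + V + w) = 11 + V + w)
M(h, n) = 3 + h + n
M(7, -5)*S(-3, 1) - 45 = (3 + 7 - 5)*(11 + 1 - 3) - 45 = 5*9 - 45 = 45 - 45 = 0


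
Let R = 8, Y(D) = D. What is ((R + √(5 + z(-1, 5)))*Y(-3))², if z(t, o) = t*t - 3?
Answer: 603 + 144*√3 ≈ 852.42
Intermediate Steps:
z(t, o) = -3 + t² (z(t, o) = t² - 3 = -3 + t²)
((R + √(5 + z(-1, 5)))*Y(-3))² = ((8 + √(5 + (-3 + (-1)²)))*(-3))² = ((8 + √(5 + (-3 + 1)))*(-3))² = ((8 + √(5 - 2))*(-3))² = ((8 + √3)*(-3))² = (-24 - 3*√3)²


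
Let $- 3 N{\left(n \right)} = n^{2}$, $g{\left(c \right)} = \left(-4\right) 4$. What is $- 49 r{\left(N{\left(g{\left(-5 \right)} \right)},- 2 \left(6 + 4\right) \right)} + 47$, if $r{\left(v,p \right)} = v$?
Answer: $\frac{12685}{3} \approx 4228.3$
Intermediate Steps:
$g{\left(c \right)} = -16$
$N{\left(n \right)} = - \frac{n^{2}}{3}$
$- 49 r{\left(N{\left(g{\left(-5 \right)} \right)},- 2 \left(6 + 4\right) \right)} + 47 = - 49 \left(- \frac{\left(-16\right)^{2}}{3}\right) + 47 = - 49 \left(\left(- \frac{1}{3}\right) 256\right) + 47 = \left(-49\right) \left(- \frac{256}{3}\right) + 47 = \frac{12544}{3} + 47 = \frac{12685}{3}$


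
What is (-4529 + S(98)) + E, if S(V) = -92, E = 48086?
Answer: 43465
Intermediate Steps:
(-4529 + S(98)) + E = (-4529 - 92) + 48086 = -4621 + 48086 = 43465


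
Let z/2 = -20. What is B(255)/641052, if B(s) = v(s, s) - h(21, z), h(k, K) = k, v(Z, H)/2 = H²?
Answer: 43343/213684 ≈ 0.20284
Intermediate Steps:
z = -40 (z = 2*(-20) = -40)
v(Z, H) = 2*H²
B(s) = -21 + 2*s² (B(s) = 2*s² - 1*21 = 2*s² - 21 = -21 + 2*s²)
B(255)/641052 = (-21 + 2*255²)/641052 = (-21 + 2*65025)*(1/641052) = (-21 + 130050)*(1/641052) = 130029*(1/641052) = 43343/213684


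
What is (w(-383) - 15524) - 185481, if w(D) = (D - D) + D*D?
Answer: -54316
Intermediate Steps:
w(D) = D² (w(D) = 0 + D² = D²)
(w(-383) - 15524) - 185481 = ((-383)² - 15524) - 185481 = (146689 - 15524) - 185481 = 131165 - 185481 = -54316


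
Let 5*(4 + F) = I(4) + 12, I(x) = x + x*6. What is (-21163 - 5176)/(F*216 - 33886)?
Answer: 26339/33022 ≈ 0.79762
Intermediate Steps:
I(x) = 7*x (I(x) = x + 6*x = 7*x)
F = 4 (F = -4 + (7*4 + 12)/5 = -4 + (28 + 12)/5 = -4 + (⅕)*40 = -4 + 8 = 4)
(-21163 - 5176)/(F*216 - 33886) = (-21163 - 5176)/(4*216 - 33886) = -26339/(864 - 33886) = -26339/(-33022) = -26339*(-1/33022) = 26339/33022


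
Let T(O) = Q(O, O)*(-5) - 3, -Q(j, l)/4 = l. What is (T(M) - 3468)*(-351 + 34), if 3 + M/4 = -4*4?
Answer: 1582147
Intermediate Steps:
Q(j, l) = -4*l
M = -76 (M = -12 + 4*(-4*4) = -12 + 4*(-16) = -12 - 64 = -76)
T(O) = -3 + 20*O (T(O) = -4*O*(-5) - 3 = 20*O - 3 = -3 + 20*O)
(T(M) - 3468)*(-351 + 34) = ((-3 + 20*(-76)) - 3468)*(-351 + 34) = ((-3 - 1520) - 3468)*(-317) = (-1523 - 3468)*(-317) = -4991*(-317) = 1582147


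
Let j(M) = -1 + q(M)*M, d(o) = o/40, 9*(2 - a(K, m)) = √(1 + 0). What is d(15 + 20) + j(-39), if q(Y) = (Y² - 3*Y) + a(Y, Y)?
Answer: -1534939/24 ≈ -63956.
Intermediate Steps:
a(K, m) = 17/9 (a(K, m) = 2 - √(1 + 0)/9 = 2 - √1/9 = 2 - ⅑*1 = 2 - ⅑ = 17/9)
q(Y) = 17/9 + Y² - 3*Y (q(Y) = (Y² - 3*Y) + 17/9 = 17/9 + Y² - 3*Y)
d(o) = o/40 (d(o) = o*(1/40) = o/40)
j(M) = -1 + M*(17/9 + M² - 3*M) (j(M) = -1 + (17/9 + M² - 3*M)*M = -1 + M*(17/9 + M² - 3*M))
d(15 + 20) + j(-39) = (15 + 20)/40 + (-1 + (⅑)*(-39)*(17 - 27*(-39) + 9*(-39)²)) = (1/40)*35 + (-1 + (⅑)*(-39)*(17 + 1053 + 9*1521)) = 7/8 + (-1 + (⅑)*(-39)*(17 + 1053 + 13689)) = 7/8 + (-1 + (⅑)*(-39)*14759) = 7/8 + (-1 - 191867/3) = 7/8 - 191870/3 = -1534939/24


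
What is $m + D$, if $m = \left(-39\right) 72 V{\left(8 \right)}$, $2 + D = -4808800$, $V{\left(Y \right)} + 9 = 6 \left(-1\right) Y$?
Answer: $-4648746$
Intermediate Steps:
$V{\left(Y \right)} = -9 - 6 Y$ ($V{\left(Y \right)} = -9 + 6 \left(-1\right) Y = -9 - 6 Y$)
$D = -4808802$ ($D = -2 - 4808800 = -4808802$)
$m = 160056$ ($m = \left(-39\right) 72 \left(-9 - 48\right) = - 2808 \left(-9 - 48\right) = \left(-2808\right) \left(-57\right) = 160056$)
$m + D = 160056 - 4808802 = -4648746$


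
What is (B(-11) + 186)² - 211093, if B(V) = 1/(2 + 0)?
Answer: -705243/4 ≈ -1.7631e+5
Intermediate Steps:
B(V) = ½ (B(V) = 1/2 = ½)
(B(-11) + 186)² - 211093 = (½ + 186)² - 211093 = (373/2)² - 211093 = 139129/4 - 211093 = -705243/4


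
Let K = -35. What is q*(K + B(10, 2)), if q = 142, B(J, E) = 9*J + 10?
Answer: 9230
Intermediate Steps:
B(J, E) = 10 + 9*J
q*(K + B(10, 2)) = 142*(-35 + (10 + 9*10)) = 142*(-35 + (10 + 90)) = 142*(-35 + 100) = 142*65 = 9230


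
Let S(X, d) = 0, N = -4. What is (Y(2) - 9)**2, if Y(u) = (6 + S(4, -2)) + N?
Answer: 49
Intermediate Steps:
Y(u) = 2 (Y(u) = (6 + 0) - 4 = 6 - 4 = 2)
(Y(2) - 9)**2 = (2 - 9)**2 = (-7)**2 = 49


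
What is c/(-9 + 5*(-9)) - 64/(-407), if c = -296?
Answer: 61964/10989 ≈ 5.6387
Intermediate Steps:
c/(-9 + 5*(-9)) - 64/(-407) = -296/(-9 + 5*(-9)) - 64/(-407) = -296/(-9 - 45) - 64*(-1/407) = -296/(-54) + 64/407 = -296*(-1/54) + 64/407 = 148/27 + 64/407 = 61964/10989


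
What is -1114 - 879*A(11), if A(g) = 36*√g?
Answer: -1114 - 31644*√11 ≈ -1.0607e+5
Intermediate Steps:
-1114 - 879*A(11) = -1114 - 31644*√11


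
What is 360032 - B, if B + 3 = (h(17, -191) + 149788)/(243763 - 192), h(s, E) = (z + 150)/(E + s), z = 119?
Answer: 15258744724547/42381354 ≈ 3.6003e+5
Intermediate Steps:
h(s, E) = 269/(E + s) (h(s, E) = (119 + 150)/(E + s) = 269/(E + s))
B = -101081219/42381354 (B = -3 + (269/(-191 + 17) + 149788)/(243763 - 192) = -3 + (269/(-174) + 149788)/243571 = -3 + (269*(-1/174) + 149788)*(1/243571) = -3 + (-269/174 + 149788)*(1/243571) = -3 + (26062843/174)*(1/243571) = -3 + 26062843/42381354 = -101081219/42381354 ≈ -2.3850)
360032 - B = 360032 - 1*(-101081219/42381354) = 360032 + 101081219/42381354 = 15258744724547/42381354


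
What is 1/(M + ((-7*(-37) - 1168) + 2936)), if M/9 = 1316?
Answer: 1/13871 ≈ 7.2093e-5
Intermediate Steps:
M = 11844 (M = 9*1316 = 11844)
1/(M + ((-7*(-37) - 1168) + 2936)) = 1/(11844 + ((-7*(-37) - 1168) + 2936)) = 1/(11844 + ((259 - 1168) + 2936)) = 1/(11844 + (-909 + 2936)) = 1/(11844 + 2027) = 1/13871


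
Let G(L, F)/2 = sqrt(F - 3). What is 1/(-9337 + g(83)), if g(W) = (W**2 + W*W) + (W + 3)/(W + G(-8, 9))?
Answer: 30494603/135458239177 + 172*sqrt(6)/135458239177 ≈ 0.00022512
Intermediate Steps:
G(L, F) = 2*sqrt(-3 + F) (G(L, F) = 2*sqrt(F - 3) = 2*sqrt(-3 + F))
g(W) = 2*W**2 + (3 + W)/(W + 2*sqrt(6)) (g(W) = (W**2 + W*W) + (W + 3)/(W + 2*sqrt(-3 + 9)) = (W**2 + W**2) + (3 + W)/(W + 2*sqrt(6)) = 2*W**2 + (3 + W)/(W + 2*sqrt(6)))
1/(-9337 + g(83)) = 1/(-9337 + (3 + 83 + 2*83**3 + 4*sqrt(6)*83**2)/(83 + 2*sqrt(6))) = 1/(-9337 + (3 + 83 + 2*571787 + 4*sqrt(6)*6889)/(83 + 2*sqrt(6))) = 1/(-9337 + (3 + 83 + 1143574 + 27556*sqrt(6))/(83 + 2*sqrt(6))) = 1/(-9337 + (1143660 + 27556*sqrt(6))/(83 + 2*sqrt(6)))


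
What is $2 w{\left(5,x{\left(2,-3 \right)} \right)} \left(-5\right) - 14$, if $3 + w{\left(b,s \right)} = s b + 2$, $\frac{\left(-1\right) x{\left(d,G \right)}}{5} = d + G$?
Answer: $-254$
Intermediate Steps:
$x{\left(d,G \right)} = - 5 G - 5 d$ ($x{\left(d,G \right)} = - 5 \left(d + G\right) = - 5 \left(G + d\right) = - 5 G - 5 d$)
$w{\left(b,s \right)} = -1 + b s$ ($w{\left(b,s \right)} = -3 + \left(s b + 2\right) = -3 + \left(b s + 2\right) = -3 + \left(2 + b s\right) = -1 + b s$)
$2 w{\left(5,x{\left(2,-3 \right)} \right)} \left(-5\right) - 14 = 2 \left(-1 + 5 \left(\left(-5\right) \left(-3\right) - 10\right)\right) \left(-5\right) - 14 = 2 \left(-1 + 5 \left(15 - 10\right)\right) \left(-5\right) - 14 = 2 \left(-1 + 5 \cdot 5\right) \left(-5\right) - 14 = 2 \left(-1 + 25\right) \left(-5\right) - 14 = 2 \cdot 24 \left(-5\right) - 14 = 48 \left(-5\right) - 14 = -240 - 14 = -254$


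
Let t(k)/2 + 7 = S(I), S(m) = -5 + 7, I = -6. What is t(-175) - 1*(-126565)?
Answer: 126555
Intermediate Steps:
S(m) = 2
t(k) = -10 (t(k) = -14 + 2*2 = -14 + 4 = -10)
t(-175) - 1*(-126565) = -10 - 1*(-126565) = -10 + 126565 = 126555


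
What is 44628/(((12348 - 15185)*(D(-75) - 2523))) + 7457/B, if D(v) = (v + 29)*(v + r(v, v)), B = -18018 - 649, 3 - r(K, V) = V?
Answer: -18487246191/46973993473 ≈ -0.39356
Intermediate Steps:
r(K, V) = 3 - V
B = -18667
D(v) = 87 + 3*v (D(v) = (v + 29)*(v + (3 - v)) = (29 + v)*3 = 87 + 3*v)
44628/(((12348 - 15185)*(D(-75) - 2523))) + 7457/B = 44628/(((12348 - 15185)*((87 + 3*(-75)) - 2523))) + 7457/(-18667) = 44628/((-2837*((87 - 225) - 2523))) + 7457*(-1/18667) = 44628/((-2837*(-138 - 2523))) - 7457/18667 = 44628/((-2837*(-2661))) - 7457/18667 = 44628/7549257 - 7457/18667 = 44628*(1/7549257) - 7457/18667 = 14876/2516419 - 7457/18667 = -18487246191/46973993473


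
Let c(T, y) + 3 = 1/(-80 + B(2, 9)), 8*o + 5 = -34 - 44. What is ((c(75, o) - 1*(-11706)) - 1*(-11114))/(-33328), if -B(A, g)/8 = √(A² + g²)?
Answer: -273803/399936 - √85/3999360 ≈ -0.68462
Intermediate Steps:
B(A, g) = -8*√(A² + g²)
o = -83/8 (o = -5/8 + (-34 - 44)/8 = -5/8 + (⅛)*(-78) = -5/8 - 39/4 = -83/8 ≈ -10.375)
c(T, y) = -3 + 1/(-80 - 8*√85) (c(T, y) = -3 + 1/(-80 - 8*√(2² + 9²)) = -3 + 1/(-80 - 8*√(4 + 81)) = -3 + 1/(-80 - 8*√85))
((c(75, o) - 1*(-11706)) - 1*(-11114))/(-33328) = (((-37/12 + √85/120) - 1*(-11706)) - 1*(-11114))/(-33328) = (((-37/12 + √85/120) + 11706) + 11114)*(-1/33328) = ((140435/12 + √85/120) + 11114)*(-1/33328) = (273803/12 + √85/120)*(-1/33328) = -273803/399936 - √85/3999360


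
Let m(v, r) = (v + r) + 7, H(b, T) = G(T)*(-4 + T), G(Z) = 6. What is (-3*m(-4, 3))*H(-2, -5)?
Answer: 972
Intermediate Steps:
H(b, T) = -24 + 6*T (H(b, T) = 6*(-4 + T) = -24 + 6*T)
m(v, r) = 7 + r + v (m(v, r) = (r + v) + 7 = 7 + r + v)
(-3*m(-4, 3))*H(-2, -5) = (-3*(7 + 3 - 4))*(-24 + 6*(-5)) = (-3*6)*(-24 - 30) = -18*(-54) = 972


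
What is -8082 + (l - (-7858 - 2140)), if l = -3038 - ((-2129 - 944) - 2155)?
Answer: 4106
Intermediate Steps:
l = 2190 (l = -3038 - (-3073 - 2155) = -3038 - 1*(-5228) = -3038 + 5228 = 2190)
-8082 + (l - (-7858 - 2140)) = -8082 + (2190 - (-7858 - 2140)) = -8082 + (2190 - 1*(-9998)) = -8082 + (2190 + 9998) = -8082 + 12188 = 4106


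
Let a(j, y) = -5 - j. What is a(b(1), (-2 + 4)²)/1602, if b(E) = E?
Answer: -1/267 ≈ -0.0037453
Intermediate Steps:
a(b(1), (-2 + 4)²)/1602 = (-5 - 1*1)/1602 = (-5 - 1)*(1/1602) = -6*1/1602 = -1/267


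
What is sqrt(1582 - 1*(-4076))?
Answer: sqrt(5658) ≈ 75.220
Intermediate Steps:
sqrt(1582 - 1*(-4076)) = sqrt(1582 + 4076) = sqrt(5658)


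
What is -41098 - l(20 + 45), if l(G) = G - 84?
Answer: -41079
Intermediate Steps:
l(G) = -84 + G
-41098 - l(20 + 45) = -41098 - (-84 + (20 + 45)) = -41098 - (-84 + 65) = -41098 - 1*(-19) = -41098 + 19 = -41079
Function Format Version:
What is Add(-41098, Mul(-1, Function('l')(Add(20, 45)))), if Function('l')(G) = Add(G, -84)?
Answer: -41079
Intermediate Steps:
Function('l')(G) = Add(-84, G)
Add(-41098, Mul(-1, Function('l')(Add(20, 45)))) = Add(-41098, Mul(-1, Add(-84, Add(20, 45)))) = Add(-41098, Mul(-1, Add(-84, 65))) = Add(-41098, Mul(-1, -19)) = Add(-41098, 19) = -41079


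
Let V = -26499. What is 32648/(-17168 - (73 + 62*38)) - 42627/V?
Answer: -9926011/173100301 ≈ -0.057343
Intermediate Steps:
32648/(-17168 - (73 + 62*38)) - 42627/V = 32648/(-17168 - (73 + 62*38)) - 42627/(-26499) = 32648/(-17168 - (73 + 2356)) - 42627*(-1/26499) = 32648/(-17168 - 1*2429) + 14209/8833 = 32648/(-17168 - 2429) + 14209/8833 = 32648/(-19597) + 14209/8833 = 32648*(-1/19597) + 14209/8833 = -32648/19597 + 14209/8833 = -9926011/173100301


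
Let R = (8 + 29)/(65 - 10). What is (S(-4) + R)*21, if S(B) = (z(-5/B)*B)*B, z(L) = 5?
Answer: 93177/55 ≈ 1694.1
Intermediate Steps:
R = 37/55 ≈ 0.67273
S(B) = 5*B**2 (S(B) = (5*B)*B = 5*B**2)
(S(-4) + R)*21 = (5*(-4)**2 + 37/55)*21 = (5*16 + 37/55)*21 = (80 + 37/55)*21 = (4437/55)*21 = 93177/55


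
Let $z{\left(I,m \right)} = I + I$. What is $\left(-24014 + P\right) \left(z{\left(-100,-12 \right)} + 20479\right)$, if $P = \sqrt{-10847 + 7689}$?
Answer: $-486979906 + 20279 i \sqrt{3158} \approx -4.8698 \cdot 10^{8} + 1.1396 \cdot 10^{6} i$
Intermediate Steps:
$z{\left(I,m \right)} = 2 I$
$P = i \sqrt{3158}$ ($P = \sqrt{-3158} = i \sqrt{3158} \approx 56.196 i$)
$\left(-24014 + P\right) \left(z{\left(-100,-12 \right)} + 20479\right) = \left(-24014 + i \sqrt{3158}\right) \left(2 \left(-100\right) + 20479\right) = \left(-24014 + i \sqrt{3158}\right) \left(-200 + 20479\right) = \left(-24014 + i \sqrt{3158}\right) 20279 = -486979906 + 20279 i \sqrt{3158}$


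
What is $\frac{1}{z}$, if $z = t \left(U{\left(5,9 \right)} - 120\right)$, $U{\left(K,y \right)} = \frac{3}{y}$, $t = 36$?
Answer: $- \frac{1}{4308} \approx -0.00023213$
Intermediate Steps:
$z = -4308$ ($z = 36 \left(\frac{3}{9} - 120\right) = 36 \left(3 \cdot \frac{1}{9} - 120\right) = 36 \left(\frac{1}{3} - 120\right) = 36 \left(- \frac{359}{3}\right) = -4308$)
$\frac{1}{z} = \frac{1}{-4308} = - \frac{1}{4308}$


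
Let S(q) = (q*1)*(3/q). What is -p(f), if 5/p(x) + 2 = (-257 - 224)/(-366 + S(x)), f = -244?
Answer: 363/49 ≈ 7.4082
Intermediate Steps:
S(q) = 3 (S(q) = q*(3/q) = 3)
p(x) = -363/49 (p(x) = 5/(-2 + (-257 - 224)/(-366 + 3)) = 5/(-2 - 481/(-363)) = 5/(-2 - 481*(-1/363)) = 5/(-2 + 481/363) = 5/(-245/363) = 5*(-363/245) = -363/49)
-p(f) = -1*(-363/49) = 363/49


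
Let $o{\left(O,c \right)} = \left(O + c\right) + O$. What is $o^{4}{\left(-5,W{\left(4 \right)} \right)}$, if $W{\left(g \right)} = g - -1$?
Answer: $625$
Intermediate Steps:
$W{\left(g \right)} = 1 + g$ ($W{\left(g \right)} = g + 1 = 1 + g$)
$o{\left(O,c \right)} = c + 2 O$
$o^{4}{\left(-5,W{\left(4 \right)} \right)} = \left(\left(1 + 4\right) + 2 \left(-5\right)\right)^{4} = \left(5 - 10\right)^{4} = \left(-5\right)^{4} = 625$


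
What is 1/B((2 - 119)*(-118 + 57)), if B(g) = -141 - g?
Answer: -1/7278 ≈ -0.00013740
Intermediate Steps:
1/B((2 - 119)*(-118 + 57)) = 1/(-141 - (2 - 119)*(-118 + 57)) = 1/(-141 - (-117)*(-61)) = 1/(-141 - 1*7137) = 1/(-141 - 7137) = 1/(-7278) = -1/7278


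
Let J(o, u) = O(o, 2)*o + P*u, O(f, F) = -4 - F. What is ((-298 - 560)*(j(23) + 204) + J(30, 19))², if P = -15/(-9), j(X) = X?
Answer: 341924376049/9 ≈ 3.7992e+10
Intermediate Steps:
P = 5/3 (P = -15*(-⅑) = 5/3 ≈ 1.6667)
J(o, u) = -6*o + 5*u/3 (J(o, u) = (-4 - 1*2)*o + 5*u/3 = (-4 - 2)*o + 5*u/3 = -6*o + 5*u/3)
((-298 - 560)*(j(23) + 204) + J(30, 19))² = ((-298 - 560)*(23 + 204) + (-6*30 + (5/3)*19))² = (-858*227 + (-180 + 95/3))² = (-194766 - 445/3)² = (-584743/3)² = 341924376049/9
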